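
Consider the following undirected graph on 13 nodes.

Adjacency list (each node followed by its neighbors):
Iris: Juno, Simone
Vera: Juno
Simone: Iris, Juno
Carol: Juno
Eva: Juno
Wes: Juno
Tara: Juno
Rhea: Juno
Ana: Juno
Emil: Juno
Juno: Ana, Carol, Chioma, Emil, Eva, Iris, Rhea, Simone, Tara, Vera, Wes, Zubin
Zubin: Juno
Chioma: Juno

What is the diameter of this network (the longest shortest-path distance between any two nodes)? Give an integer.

2

Eccentricity of each node (its greatest distance to any other): Ana:2, Carol:2, Chioma:2, Emil:2, Eva:2, Iris:2, Juno:1, Rhea:2, Simone:2, Tara:2, Vera:2, Wes:2, Zubin:2.
The maximum eccentricity is 2, realized for instance by the pair Simone–Wes via Simone – Juno – Wes. So the diameter is 2.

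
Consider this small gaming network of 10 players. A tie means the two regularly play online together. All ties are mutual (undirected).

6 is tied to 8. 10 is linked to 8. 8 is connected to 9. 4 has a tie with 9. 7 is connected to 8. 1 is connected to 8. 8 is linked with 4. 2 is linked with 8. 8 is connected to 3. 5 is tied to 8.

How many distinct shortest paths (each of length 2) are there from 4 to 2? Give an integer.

1

The shortest distance is 2, and the only length-2 path is 4–8–2. So there is exactly 1 shortest path.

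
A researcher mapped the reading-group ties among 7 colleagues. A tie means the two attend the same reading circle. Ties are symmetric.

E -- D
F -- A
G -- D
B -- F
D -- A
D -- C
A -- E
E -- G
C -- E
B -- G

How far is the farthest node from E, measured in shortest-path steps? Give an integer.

Distances from E: A:1, B:2, C:1, D:1, F:2, G:1.
The largest is 2 (to F and B), so the eccentricity of E is 2.

2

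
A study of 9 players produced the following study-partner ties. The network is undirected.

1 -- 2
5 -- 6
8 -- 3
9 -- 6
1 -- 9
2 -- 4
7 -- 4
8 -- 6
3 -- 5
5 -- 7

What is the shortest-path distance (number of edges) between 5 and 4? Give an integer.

2

One shortest route is 5 – 7 – 4, which uses 2 edges, and 5 and 4 are not directly tied, so nothing shorter exists. So d(5,4) = 2.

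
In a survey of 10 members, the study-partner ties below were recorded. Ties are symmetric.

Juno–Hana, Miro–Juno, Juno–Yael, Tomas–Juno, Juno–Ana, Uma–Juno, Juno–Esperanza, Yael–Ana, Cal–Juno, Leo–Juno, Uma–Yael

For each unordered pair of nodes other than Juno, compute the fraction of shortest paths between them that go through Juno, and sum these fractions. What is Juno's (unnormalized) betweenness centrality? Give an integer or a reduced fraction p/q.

Pairs whose geodesics pass through Juno — Tomas–Yael: 1; Tomas–Hana: 1; Tomas–Leo: 1; Tomas–Miro: 1; Tomas–Cal: 1; Tomas–Uma: 1; Tomas–Ana: 1; Tomas–Esperanza: 1; Yael–Hana: 1; Yael–Leo: 1; Yael–Miro: 1; Yael–Cal: 1; Yael–Esperanza: 1; Hana–Leo: 1 … (+20 more pairs).
All other pairs contribute 0.
Summing the contributions gives betweenness(Juno) = 67/2.

67/2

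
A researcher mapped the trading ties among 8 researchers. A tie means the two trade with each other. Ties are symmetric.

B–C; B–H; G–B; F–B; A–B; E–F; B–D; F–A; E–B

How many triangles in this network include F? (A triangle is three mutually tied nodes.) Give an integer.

2

F's neighbors: A, B, and E.
Neighbor pairs that are themselves tied: F–A–B; F–B–E. Each forms one triangle with F, for 2 in total.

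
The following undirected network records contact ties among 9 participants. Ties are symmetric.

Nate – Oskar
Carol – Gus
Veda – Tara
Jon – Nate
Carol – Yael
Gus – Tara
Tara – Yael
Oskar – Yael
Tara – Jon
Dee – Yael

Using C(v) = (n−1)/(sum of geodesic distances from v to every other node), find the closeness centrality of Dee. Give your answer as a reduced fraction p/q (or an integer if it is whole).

Distances from Dee: Carol:2, Gus:3, Jon:3, Nate:3, Oskar:2, Tara:2, Veda:3, Yael:1. Sum = 19.
n = 9, so closeness = 8/19.

8/19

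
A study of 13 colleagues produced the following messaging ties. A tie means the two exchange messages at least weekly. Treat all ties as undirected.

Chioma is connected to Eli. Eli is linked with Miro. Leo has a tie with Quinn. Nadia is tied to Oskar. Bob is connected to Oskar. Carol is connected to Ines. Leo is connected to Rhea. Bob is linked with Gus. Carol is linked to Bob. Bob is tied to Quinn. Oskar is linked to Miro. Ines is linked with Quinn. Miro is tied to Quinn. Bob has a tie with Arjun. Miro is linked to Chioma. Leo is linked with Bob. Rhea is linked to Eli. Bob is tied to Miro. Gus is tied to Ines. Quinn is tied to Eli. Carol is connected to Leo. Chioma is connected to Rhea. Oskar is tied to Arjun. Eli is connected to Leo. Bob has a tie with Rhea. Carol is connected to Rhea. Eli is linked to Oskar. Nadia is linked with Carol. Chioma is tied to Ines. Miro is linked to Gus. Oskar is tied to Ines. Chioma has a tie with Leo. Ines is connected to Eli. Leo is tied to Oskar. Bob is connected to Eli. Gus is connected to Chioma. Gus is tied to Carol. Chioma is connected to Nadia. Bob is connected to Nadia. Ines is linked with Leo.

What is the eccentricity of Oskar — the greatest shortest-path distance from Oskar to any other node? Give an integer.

2

Distances from Oskar: Arjun:1, Bob:1, Carol:2, Chioma:2, Eli:1, Gus:2, Ines:1, Leo:1, Miro:1, Nadia:1, Quinn:2, Rhea:2.
The largest is 2 (to Gus, Carol, Rhea, Quinn, and Chioma), so the eccentricity of Oskar is 2.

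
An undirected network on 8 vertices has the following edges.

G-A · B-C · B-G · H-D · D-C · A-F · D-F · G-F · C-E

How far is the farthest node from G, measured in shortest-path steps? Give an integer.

3

Distances from G: A:1, B:1, C:2, D:2, E:3, F:1, H:3.
The largest is 3 (to E and H), so the eccentricity of G is 3.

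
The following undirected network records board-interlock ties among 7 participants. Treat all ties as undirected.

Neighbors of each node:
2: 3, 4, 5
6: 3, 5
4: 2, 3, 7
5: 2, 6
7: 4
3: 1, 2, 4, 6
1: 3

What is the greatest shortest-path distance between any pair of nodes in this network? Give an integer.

Eccentricity of each node (its greatest distance to any other): 1:3, 2:2, 3:2, 4:2, 5:3, 6:3, 7:3.
The maximum eccentricity is 3, realized for instance by the pair 5–7 via 5 – 2 – 4 – 7. So the diameter is 3.

3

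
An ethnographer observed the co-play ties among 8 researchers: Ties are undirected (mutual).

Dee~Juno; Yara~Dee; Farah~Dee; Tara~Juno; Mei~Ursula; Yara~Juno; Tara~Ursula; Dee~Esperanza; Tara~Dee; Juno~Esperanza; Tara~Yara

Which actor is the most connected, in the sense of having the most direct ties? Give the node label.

Degrees — Dee:5, Esperanza:2, Farah:1, Juno:4, Mei:1, Tara:4, Ursula:2, Yara:3.
The maximum is 5, attained only by Dee.

Dee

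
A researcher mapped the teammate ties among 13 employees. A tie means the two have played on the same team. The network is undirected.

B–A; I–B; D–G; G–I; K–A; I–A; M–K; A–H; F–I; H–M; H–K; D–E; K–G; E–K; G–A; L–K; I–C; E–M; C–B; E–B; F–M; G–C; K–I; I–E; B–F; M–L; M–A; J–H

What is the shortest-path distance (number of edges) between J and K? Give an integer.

One shortest route is J – H – K, which uses 2 edges, and J and K are not directly tied, so nothing shorter exists. So d(J,K) = 2.

2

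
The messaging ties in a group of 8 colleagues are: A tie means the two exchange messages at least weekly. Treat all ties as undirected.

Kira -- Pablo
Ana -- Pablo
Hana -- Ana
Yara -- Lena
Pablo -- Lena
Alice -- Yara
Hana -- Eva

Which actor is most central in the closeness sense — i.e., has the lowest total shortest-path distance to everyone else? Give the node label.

Farness (sum of distances to all others) for each node — Alice:25, Ana:15, Eva:25, Hana:19, Kira:19, Lena:15, Pablo:13, Yara:19.
The smallest farness is 13, for Pablo, so Pablo has the highest closeness.

Pablo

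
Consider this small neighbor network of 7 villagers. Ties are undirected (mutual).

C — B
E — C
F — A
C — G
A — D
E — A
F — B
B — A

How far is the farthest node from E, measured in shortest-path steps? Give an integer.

Distances from E: A:1, B:2, C:1, D:2, F:2, G:2.
The largest is 2 (to D, B, F, and G), so the eccentricity of E is 2.

2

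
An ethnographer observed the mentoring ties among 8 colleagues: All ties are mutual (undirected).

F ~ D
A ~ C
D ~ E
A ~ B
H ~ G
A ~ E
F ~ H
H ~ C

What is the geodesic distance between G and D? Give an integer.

3

One shortest route is G – H – F – D, which uses 3 edges, and at distance 2 from G we only reach {C, F}, which does not include D. So d(G,D) = 3.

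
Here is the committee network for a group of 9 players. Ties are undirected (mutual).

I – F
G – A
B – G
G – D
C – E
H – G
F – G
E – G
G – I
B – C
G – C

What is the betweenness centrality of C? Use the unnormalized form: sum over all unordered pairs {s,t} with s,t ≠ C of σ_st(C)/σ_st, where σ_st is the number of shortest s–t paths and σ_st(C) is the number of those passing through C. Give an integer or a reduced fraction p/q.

Pairs whose geodesics pass through C — E–B: 1/2.
All other pairs contribute 0.
Summing the contributions gives betweenness(C) = 1/2.

1/2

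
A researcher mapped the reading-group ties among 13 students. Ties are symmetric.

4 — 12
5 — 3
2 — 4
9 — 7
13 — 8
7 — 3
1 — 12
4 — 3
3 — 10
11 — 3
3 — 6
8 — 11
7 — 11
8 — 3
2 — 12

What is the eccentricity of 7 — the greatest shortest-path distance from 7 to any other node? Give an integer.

4

Distances from 7: 1:4, 2:3, 3:1, 4:2, 5:2, 6:2, 8:2, 9:1, 10:2, 11:1, 12:3, 13:3.
The largest is 4 (to 1), so the eccentricity of 7 is 4.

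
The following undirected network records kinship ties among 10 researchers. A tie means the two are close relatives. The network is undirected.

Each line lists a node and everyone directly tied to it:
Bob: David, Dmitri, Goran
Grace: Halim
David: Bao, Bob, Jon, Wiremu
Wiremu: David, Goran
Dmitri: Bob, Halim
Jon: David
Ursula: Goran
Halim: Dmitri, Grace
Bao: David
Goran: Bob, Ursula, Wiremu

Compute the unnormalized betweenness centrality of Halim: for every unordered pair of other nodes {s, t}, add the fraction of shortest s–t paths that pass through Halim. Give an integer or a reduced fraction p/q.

8

Pairs whose geodesics pass through Halim — Wiremu–Grace: 2/2; Bao–Grace: 1; Grace–Jon: 1; Grace–David: 1; Grace–Ursula: 1; Grace–Bob: 1; Grace–Dmitri: 1; Grace–Goran: 1.
All other pairs contribute 0.
Summing the contributions gives betweenness(Halim) = 8.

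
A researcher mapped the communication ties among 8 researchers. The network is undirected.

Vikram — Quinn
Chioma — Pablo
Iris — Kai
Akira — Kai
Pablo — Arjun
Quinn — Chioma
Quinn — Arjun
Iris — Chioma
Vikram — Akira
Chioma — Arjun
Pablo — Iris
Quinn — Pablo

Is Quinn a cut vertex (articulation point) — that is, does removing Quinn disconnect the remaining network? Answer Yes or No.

Even without Quinn, every remaining node can still reach every other (the residual graph is connected), so Quinn is not a cut vertex.

No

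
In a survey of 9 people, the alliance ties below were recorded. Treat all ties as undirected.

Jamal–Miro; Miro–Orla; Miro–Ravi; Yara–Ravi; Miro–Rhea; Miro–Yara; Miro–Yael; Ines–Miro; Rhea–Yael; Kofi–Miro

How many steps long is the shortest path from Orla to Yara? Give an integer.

One shortest route is Orla – Miro – Yara, which uses 2 edges, and Orla and Yara are not directly tied, so nothing shorter exists. So d(Orla,Yara) = 2.

2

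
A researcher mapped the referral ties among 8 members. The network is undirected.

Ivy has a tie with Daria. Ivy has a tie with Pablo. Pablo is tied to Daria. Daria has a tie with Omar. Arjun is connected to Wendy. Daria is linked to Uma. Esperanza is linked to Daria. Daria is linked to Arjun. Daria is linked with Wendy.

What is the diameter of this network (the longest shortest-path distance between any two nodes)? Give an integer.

2

Eccentricity of each node (its greatest distance to any other): Arjun:2, Daria:1, Esperanza:2, Ivy:2, Omar:2, Pablo:2, Uma:2, Wendy:2.
The maximum eccentricity is 2, realized for instance by the pair Omar–Ivy via Omar – Daria – Ivy. So the diameter is 2.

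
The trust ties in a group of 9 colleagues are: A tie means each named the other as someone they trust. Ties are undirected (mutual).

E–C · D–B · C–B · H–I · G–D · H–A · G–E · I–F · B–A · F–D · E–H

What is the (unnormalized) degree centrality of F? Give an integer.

F is directly tied to D and I. That is 2 neighbors, so the degree of F is 2.

2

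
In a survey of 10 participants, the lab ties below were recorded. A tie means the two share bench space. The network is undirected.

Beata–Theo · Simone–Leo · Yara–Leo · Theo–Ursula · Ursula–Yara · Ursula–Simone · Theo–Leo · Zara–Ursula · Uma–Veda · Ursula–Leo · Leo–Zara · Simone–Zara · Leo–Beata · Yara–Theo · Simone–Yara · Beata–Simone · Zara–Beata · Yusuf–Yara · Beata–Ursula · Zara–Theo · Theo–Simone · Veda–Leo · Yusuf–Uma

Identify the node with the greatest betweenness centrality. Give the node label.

Leo

Unnormalized betweenness of each node: Beata:0, Leo:21/2, Simone:1, Theo:1, Uma:1, Ursula:1, Veda:9/2, Yara:15/2, Yusuf:5/2, Zara:0.
Leo has the largest value, 21/2, making it the main broker — the node through which the most shortest paths run.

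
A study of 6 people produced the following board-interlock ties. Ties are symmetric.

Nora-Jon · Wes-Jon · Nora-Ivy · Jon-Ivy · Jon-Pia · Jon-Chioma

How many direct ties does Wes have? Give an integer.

1

Wes is directly tied to Jon. That is 1 neighbor, so the degree of Wes is 1.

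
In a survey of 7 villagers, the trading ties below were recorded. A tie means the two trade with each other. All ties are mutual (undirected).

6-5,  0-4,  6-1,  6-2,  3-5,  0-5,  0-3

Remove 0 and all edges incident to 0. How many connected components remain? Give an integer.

Without 0, the remaining ties split the others into: {4}; {1, 2, 3, 5, 6}.
That's 2 separate components.

2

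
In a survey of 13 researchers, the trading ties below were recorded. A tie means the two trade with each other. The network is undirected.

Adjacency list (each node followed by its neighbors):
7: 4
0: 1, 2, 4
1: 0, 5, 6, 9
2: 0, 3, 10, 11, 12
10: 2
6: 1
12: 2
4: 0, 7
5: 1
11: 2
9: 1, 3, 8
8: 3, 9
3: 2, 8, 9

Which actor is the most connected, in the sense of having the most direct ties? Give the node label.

Degrees — 0:3, 1:4, 2:5, 3:3, 4:2, 5:1, 6:1, 7:1, 8:2, 9:3, 10:1, 11:1, 12:1.
The maximum is 5, attained only by 2.

2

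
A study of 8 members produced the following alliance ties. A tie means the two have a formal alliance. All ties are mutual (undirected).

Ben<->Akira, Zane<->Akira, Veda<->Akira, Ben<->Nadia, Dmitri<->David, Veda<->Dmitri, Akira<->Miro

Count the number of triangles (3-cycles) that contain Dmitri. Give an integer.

0

Dmitri's neighbors are David and Veda, but none of them are tied to each other, so no triangle contains Dmitri.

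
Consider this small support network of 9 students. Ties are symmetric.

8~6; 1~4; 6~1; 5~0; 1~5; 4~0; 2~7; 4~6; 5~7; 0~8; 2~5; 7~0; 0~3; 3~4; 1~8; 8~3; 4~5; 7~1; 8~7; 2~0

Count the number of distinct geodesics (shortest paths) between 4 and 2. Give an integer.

2

The shortest distance is 2. The length-2 paths are: 4–0–2; 4–5–2.
That gives 2 distinct shortest paths.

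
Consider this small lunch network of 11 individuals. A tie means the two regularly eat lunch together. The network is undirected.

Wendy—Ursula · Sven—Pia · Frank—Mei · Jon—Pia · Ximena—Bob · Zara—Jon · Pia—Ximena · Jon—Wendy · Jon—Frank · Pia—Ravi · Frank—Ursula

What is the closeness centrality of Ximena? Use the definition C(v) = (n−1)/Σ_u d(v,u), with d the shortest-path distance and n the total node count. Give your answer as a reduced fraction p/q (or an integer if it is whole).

2/5

Distances from Ximena: Bob:1, Frank:3, Jon:2, Mei:4, Pia:1, Ravi:2, Sven:2, Ursula:4, Wendy:3, Zara:3. Sum = 25.
n = 11, so closeness = 10/25 = 2/5.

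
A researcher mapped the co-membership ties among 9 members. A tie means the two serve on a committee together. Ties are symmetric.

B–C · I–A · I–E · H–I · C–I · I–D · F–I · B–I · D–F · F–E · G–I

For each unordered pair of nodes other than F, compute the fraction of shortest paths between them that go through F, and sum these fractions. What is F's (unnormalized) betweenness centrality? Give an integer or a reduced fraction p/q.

1/2

Pairs whose geodesics pass through F — D–E: 1/2.
All other pairs contribute 0.
Summing the contributions gives betweenness(F) = 1/2.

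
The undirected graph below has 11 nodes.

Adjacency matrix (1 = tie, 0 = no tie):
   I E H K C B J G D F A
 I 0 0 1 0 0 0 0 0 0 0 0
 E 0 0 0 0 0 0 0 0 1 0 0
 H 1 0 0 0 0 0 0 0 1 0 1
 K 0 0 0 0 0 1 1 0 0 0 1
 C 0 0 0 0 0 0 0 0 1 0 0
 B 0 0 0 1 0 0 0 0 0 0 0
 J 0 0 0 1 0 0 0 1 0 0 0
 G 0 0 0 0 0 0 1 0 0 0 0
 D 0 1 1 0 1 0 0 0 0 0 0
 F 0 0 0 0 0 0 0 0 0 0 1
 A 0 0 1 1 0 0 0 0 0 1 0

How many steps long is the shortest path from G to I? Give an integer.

One shortest route is G – J – K – A – H – I, which uses 5 edges, and at distance 4 from G we only reach {F, H}, which does not include I. So d(G,I) = 5.

5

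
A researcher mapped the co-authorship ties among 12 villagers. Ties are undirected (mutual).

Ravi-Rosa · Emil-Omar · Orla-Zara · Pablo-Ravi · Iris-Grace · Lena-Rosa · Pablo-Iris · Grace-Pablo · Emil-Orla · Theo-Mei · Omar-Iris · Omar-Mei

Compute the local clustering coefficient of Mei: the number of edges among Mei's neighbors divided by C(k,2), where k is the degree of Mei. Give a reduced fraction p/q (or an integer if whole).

Mei's neighbors: Omar and Theo (k = 2).
Possible neighbor pairs: C(2,2) = 1. Edges among them: none → e = 0.
Clustering(Mei) = 0/1.

0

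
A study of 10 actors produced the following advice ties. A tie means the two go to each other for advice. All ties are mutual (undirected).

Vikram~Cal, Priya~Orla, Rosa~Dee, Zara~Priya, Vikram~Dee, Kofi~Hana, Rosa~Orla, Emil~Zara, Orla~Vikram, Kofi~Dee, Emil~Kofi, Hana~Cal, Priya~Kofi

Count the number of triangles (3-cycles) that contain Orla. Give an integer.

0

Orla's neighbors are Priya, Rosa, and Vikram, but none of them are tied to each other, so no triangle contains Orla.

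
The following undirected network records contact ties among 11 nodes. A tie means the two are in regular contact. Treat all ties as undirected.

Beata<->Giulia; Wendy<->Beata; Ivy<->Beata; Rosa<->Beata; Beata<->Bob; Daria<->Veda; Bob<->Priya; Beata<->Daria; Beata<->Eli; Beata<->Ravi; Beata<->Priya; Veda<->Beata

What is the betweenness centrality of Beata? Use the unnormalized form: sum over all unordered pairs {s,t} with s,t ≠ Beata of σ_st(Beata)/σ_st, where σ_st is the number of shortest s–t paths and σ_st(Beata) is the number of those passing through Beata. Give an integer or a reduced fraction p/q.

Pairs whose geodesics pass through Beata — Veda–Priya: 1; Veda–Giulia: 1; Veda–Bob: 1; Veda–Eli: 1; Veda–Ivy: 1; Veda–Ravi: 1; Veda–Rosa: 1; Veda–Wendy: 1; Priya–Giulia: 1; Priya–Eli: 1; Priya–Ivy: 1; Priya–Daria: 1; Priya–Ravi: 1; Priya–Rosa: 1 … (+29 more pairs).
All other pairs contribute 0.
Summing the contributions gives betweenness(Beata) = 43.

43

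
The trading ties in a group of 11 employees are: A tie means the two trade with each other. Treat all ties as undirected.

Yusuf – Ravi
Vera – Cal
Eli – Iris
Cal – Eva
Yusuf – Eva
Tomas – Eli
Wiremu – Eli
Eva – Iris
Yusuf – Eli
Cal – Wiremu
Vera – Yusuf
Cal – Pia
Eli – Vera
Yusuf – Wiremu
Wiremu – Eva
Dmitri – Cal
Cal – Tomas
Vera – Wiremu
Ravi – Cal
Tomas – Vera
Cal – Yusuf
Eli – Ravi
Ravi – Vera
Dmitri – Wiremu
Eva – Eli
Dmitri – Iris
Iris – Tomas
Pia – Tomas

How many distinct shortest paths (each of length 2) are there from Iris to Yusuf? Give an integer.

2

The shortest distance is 2. The length-2 paths are: Iris–Eli–Yusuf; Iris–Eva–Yusuf.
That gives 2 distinct shortest paths.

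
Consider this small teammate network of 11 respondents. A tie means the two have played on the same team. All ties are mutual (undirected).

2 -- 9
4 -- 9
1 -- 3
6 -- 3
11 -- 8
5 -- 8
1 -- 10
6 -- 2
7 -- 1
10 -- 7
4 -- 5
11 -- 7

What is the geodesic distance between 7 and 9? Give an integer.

One shortest route is 7 – 11 – 8 – 5 – 4 – 9, which uses 5 edges, and at distance 4 from 7 we only reach {2, 4}, which does not include 9. So d(7,9) = 5.

5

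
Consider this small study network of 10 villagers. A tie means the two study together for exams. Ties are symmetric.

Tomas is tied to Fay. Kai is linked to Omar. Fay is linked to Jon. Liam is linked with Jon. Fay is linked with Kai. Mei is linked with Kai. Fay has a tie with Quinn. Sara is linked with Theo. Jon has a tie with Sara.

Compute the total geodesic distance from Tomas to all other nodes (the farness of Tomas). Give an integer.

Distances from Tomas: Fay:1, Jon:2, Kai:2, Liam:3, Mei:3, Omar:3, Quinn:2, Sara:3, Theo:4.
Sum = 1 + 2 + 2 + 3 + 3 + 3 + 2 + 3 + 4 = 23.

23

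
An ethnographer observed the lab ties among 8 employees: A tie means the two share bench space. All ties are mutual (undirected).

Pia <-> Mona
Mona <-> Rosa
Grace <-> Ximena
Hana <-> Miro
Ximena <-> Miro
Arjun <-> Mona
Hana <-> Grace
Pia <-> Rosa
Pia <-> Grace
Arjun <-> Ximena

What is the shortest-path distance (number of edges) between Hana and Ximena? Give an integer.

One shortest route is Hana – Miro – Ximena, which uses 2 edges, and Hana and Ximena are not directly tied, so nothing shorter exists. So d(Hana,Ximena) = 2.

2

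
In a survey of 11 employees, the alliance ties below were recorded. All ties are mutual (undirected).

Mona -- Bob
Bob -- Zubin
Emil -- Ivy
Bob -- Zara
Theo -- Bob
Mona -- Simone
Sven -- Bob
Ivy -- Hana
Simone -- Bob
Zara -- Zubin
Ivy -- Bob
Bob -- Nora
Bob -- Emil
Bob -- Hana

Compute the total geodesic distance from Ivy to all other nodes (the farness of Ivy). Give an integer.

Distances from Ivy: Bob:1, Emil:1, Hana:1, Mona:2, Nora:2, Simone:2, Sven:2, Theo:2, Zara:2, Zubin:2.
Sum = 1 + 1 + 1 + 2 + 2 + 2 + 2 + 2 + 2 + 2 = 17.

17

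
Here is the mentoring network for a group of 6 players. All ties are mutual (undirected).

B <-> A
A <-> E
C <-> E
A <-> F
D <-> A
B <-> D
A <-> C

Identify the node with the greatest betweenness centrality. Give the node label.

Unnormalized betweenness of each node: A:8, B:0, C:0, D:0, E:0, F:0.
A has the largest value, 8, making it the main broker — the node through which the most shortest paths run.

A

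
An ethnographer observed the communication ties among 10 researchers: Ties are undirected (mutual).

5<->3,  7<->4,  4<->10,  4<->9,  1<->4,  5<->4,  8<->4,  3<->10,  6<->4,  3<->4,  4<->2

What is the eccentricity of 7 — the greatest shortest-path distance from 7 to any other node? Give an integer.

Distances from 7: 1:2, 2:2, 3:2, 4:1, 5:2, 6:2, 8:2, 9:2, 10:2.
The largest is 2 (to 1, 5, 2, 6, 3, 8, 10, and 9), so the eccentricity of 7 is 2.

2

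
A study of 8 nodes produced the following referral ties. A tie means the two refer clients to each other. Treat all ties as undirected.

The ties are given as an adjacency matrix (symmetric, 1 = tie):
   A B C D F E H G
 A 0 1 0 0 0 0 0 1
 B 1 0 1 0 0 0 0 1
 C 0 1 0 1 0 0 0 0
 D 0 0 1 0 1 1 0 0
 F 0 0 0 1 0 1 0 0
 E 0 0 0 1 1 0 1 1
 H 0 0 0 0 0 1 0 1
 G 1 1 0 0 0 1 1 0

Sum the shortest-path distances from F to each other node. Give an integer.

14

Distances from F: A:3, B:3, C:2, D:1, E:1, G:2, H:2.
Sum = 3 + 3 + 2 + 1 + 1 + 2 + 2 = 14.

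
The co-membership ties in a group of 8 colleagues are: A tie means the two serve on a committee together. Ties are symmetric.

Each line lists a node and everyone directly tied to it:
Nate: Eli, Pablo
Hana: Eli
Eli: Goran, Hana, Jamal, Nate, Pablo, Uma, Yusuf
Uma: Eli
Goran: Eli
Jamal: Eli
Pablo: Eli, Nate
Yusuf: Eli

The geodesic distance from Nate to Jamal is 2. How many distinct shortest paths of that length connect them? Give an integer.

The shortest distance is 2, and the only length-2 path is Nate–Eli–Jamal. So there is exactly 1 shortest path.

1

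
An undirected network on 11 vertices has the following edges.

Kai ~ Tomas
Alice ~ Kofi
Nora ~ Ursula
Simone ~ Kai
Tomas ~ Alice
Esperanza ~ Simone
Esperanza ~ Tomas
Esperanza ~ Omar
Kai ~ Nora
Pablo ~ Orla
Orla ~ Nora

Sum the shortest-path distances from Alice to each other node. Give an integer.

Distances from Alice: Esperanza:2, Kai:2, Kofi:1, Nora:3, Omar:3, Orla:4, Pablo:5, Simone:3, Tomas:1, Ursula:4.
Sum = 2 + 2 + 1 + 3 + 3 + 4 + 5 + 3 + 1 + 4 = 28.

28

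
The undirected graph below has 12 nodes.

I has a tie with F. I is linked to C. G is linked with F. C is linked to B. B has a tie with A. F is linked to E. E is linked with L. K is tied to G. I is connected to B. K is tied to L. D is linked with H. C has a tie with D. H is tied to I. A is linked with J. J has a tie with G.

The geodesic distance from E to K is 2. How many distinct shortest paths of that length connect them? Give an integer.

1

The shortest distance is 2, and the only length-2 path is E–L–K. So there is exactly 1 shortest path.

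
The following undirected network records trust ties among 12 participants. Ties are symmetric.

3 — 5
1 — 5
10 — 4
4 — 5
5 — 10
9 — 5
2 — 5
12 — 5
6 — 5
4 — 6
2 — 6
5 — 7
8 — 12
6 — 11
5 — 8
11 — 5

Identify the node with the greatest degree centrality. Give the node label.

Degrees — 1:1, 2:2, 3:1, 4:3, 5:11, 6:4, 7:1, 8:2, 9:1, 10:2, 11:2, 12:2.
The maximum is 11, attained only by 5.

5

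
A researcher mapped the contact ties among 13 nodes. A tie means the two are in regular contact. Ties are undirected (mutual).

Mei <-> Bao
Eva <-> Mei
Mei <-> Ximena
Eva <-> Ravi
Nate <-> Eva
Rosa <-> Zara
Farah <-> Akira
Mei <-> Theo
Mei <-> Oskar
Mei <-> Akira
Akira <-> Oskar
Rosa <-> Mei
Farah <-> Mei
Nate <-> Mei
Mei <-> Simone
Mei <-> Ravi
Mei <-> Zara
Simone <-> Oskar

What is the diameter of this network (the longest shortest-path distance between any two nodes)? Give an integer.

2

Eccentricity of each node (its greatest distance to any other): Akira:2, Bao:2, Eva:2, Farah:2, Mei:1, Nate:2, Oskar:2, Ravi:2, Rosa:2, Simone:2, Theo:2, Ximena:2, Zara:2.
The maximum eccentricity is 2, realized for instance by the pair Ximena–Akira via Ximena – Mei – Akira. So the diameter is 2.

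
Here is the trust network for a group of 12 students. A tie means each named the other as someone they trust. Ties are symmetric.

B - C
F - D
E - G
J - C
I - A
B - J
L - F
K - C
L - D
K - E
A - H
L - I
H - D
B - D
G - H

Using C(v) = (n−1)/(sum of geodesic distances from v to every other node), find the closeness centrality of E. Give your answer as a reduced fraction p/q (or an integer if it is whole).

Distances from E: A:3, B:3, C:2, D:3, F:4, G:1, H:2, I:4, J:3, K:1, L:4. Sum = 30.
n = 12, so closeness = 11/30.

11/30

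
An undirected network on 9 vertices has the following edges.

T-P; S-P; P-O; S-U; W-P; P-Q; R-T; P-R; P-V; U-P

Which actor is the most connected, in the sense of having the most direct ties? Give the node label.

P

Degrees — O:1, P:8, Q:1, R:2, S:2, T:2, U:2, V:1, W:1.
The maximum is 8, attained only by P.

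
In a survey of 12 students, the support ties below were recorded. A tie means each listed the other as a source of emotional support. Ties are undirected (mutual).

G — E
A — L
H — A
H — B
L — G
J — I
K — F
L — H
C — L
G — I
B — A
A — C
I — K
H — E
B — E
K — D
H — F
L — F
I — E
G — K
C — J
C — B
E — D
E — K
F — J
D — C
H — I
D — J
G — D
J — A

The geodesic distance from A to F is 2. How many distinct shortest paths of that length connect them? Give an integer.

The shortest distance is 2. The length-2 paths are: A–L–F; A–H–F; A–J–F.
That gives 3 distinct shortest paths.

3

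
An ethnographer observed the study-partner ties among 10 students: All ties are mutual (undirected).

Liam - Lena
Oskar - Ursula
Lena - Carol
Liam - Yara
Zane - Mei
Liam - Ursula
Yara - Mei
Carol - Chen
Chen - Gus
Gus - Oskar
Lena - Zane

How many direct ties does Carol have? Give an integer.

Carol is directly tied to Chen and Lena. That is 2 neighbors, so the degree of Carol is 2.

2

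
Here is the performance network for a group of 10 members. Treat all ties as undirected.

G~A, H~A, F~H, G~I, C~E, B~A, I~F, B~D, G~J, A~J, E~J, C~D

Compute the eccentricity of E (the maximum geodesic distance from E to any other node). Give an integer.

Distances from E: A:2, B:3, C:1, D:2, F:4, G:2, H:3, I:3, J:1.
The largest is 4 (to F), so the eccentricity of E is 4.

4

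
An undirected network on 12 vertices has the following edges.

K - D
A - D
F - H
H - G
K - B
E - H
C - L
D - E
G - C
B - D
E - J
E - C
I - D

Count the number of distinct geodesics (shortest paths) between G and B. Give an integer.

2

The shortest distance is 4. The length-4 paths are: G–C–E–D–B; G–H–E–D–B.
That gives 2 distinct shortest paths.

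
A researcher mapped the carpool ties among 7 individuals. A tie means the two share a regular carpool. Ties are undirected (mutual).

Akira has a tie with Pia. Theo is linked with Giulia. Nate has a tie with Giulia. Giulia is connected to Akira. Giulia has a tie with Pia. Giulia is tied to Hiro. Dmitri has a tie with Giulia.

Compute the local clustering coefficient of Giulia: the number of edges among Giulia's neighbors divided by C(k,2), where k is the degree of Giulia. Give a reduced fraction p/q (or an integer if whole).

Giulia's neighbors: Akira, Dmitri, Hiro, Nate, Pia, and Theo (k = 6).
Possible neighbor pairs: C(6,2) = 15. Edges among them: Akira–Pia → e = 1.
Clustering(Giulia) = 1/15.

1/15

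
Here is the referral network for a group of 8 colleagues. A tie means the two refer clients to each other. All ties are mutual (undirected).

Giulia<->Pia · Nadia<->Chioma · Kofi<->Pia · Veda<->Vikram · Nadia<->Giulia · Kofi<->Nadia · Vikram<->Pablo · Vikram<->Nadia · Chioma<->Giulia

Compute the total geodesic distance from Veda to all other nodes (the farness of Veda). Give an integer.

Distances from Veda: Chioma:3, Giulia:3, Kofi:3, Nadia:2, Pablo:2, Pia:4, Vikram:1.
Sum = 3 + 3 + 3 + 2 + 2 + 4 + 1 = 18.

18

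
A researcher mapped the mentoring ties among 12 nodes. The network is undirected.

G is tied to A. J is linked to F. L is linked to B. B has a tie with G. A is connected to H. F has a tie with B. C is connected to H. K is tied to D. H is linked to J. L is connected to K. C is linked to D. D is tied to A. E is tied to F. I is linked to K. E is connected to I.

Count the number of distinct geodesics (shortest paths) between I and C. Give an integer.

1

The shortest distance is 3, and the only length-3 path is I–K–D–C. So there is exactly 1 shortest path.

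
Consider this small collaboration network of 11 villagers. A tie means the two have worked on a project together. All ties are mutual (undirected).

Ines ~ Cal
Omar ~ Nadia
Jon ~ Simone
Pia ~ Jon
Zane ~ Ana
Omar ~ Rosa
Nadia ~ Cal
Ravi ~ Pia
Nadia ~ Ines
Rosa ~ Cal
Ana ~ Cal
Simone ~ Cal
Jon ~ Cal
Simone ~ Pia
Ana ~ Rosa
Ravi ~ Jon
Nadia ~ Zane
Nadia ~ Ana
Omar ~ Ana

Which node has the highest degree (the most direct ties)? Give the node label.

Cal

Degrees — Ana:5, Cal:6, Ines:2, Jon:4, Nadia:5, Omar:3, Pia:3, Ravi:2, Rosa:3, Simone:3, Zane:2.
The maximum is 6, attained only by Cal.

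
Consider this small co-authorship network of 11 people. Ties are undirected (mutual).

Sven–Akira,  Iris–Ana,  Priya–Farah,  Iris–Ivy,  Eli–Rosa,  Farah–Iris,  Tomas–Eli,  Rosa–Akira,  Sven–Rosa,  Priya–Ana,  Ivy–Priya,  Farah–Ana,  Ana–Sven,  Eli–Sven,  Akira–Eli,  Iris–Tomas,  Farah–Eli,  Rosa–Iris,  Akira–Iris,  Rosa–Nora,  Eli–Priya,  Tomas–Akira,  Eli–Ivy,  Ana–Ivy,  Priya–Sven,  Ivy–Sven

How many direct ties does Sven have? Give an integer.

Sven is directly tied to Akira, Ana, Eli, Ivy, Priya, and Rosa. That is 6 neighbors, so the degree of Sven is 6.

6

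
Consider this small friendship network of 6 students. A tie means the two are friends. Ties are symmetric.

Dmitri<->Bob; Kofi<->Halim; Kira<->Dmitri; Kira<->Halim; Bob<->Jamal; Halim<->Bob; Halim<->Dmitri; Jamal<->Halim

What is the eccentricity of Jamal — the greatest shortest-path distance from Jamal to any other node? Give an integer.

2

Distances from Jamal: Bob:1, Dmitri:2, Halim:1, Kira:2, Kofi:2.
The largest is 2 (to Dmitri, Kira, and Kofi), so the eccentricity of Jamal is 2.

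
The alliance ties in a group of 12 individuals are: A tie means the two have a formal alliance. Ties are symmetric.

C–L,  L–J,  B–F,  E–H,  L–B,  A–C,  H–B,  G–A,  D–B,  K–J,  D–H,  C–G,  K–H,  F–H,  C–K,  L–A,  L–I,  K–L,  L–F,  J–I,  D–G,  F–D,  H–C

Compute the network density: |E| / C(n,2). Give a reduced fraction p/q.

There are 23 edges and 12 nodes, so the maximum possible is C(12,2) = 66.
Density = 23/66.

23/66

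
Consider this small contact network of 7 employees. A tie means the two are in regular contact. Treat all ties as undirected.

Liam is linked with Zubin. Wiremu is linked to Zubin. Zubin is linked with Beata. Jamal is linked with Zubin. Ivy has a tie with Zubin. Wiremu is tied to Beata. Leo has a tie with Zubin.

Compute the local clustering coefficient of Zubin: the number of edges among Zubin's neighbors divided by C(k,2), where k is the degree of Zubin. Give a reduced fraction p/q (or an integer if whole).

1/15

Zubin's neighbors: Beata, Ivy, Jamal, Leo, Liam, and Wiremu (k = 6).
Possible neighbor pairs: C(6,2) = 15. Edges among them: Beata–Wiremu → e = 1.
Clustering(Zubin) = 1/15.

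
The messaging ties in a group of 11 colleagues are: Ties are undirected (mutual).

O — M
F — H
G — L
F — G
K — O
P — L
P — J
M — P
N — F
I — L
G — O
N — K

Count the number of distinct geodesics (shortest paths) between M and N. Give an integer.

The shortest distance is 3, and the only length-3 path is M–O–K–N. So there is exactly 1 shortest path.

1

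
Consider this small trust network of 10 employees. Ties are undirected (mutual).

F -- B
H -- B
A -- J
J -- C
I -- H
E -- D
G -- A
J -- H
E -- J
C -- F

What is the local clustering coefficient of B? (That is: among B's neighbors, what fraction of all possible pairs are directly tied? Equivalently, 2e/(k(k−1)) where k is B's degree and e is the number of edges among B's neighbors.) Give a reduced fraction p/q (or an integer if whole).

B's neighbors: F and H (k = 2).
Possible neighbor pairs: C(2,2) = 1. Edges among them: none → e = 0.
Clustering(B) = 0/1.

0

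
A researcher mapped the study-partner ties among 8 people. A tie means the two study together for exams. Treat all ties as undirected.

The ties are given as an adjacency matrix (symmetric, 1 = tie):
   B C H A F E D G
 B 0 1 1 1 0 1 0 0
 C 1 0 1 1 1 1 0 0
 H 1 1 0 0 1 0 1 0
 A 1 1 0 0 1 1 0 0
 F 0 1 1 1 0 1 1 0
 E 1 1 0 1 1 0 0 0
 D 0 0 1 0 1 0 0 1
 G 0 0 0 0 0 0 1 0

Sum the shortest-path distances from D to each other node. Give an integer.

11

Distances from D: A:2, B:2, C:2, E:2, F:1, G:1, H:1.
Sum = 2 + 2 + 2 + 2 + 1 + 1 + 1 = 11.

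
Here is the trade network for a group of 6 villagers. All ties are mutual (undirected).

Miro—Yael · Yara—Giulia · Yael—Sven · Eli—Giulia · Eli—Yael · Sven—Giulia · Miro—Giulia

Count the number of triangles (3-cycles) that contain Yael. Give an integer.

0

Yael's neighbors are Eli, Miro, and Sven, but none of them are tied to each other, so no triangle contains Yael.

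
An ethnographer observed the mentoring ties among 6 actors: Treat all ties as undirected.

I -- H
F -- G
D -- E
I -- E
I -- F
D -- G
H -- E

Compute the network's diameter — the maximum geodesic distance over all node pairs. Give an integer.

Eccentricity of each node (its greatest distance to any other): D:2, E:2, F:2, G:3, H:3, I:2.
The maximum eccentricity is 3, realized for instance by the pair G–H via G – F – I – H. So the diameter is 3.

3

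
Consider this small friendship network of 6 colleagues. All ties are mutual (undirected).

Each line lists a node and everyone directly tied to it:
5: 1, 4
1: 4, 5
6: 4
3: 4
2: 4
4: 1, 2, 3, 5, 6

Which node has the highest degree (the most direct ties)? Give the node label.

Degrees — 1:2, 2:1, 3:1, 4:5, 5:2, 6:1.
The maximum is 5, attained only by 4.

4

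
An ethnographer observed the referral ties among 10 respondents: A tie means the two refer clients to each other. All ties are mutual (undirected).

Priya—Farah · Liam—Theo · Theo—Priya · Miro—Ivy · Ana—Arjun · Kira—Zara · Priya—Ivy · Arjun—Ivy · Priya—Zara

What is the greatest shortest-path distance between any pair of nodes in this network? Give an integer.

5

Eccentricity of each node (its greatest distance to any other): Ana:5, Arjun:4, Farah:4, Ivy:3, Kira:5, Liam:5, Miro:4, Priya:3, Theo:4, Zara:4.
The maximum eccentricity is 5, realized for instance by the pair Kira–Ana via Kira – Zara – Priya – Ivy – Arjun – Ana. So the diameter is 5.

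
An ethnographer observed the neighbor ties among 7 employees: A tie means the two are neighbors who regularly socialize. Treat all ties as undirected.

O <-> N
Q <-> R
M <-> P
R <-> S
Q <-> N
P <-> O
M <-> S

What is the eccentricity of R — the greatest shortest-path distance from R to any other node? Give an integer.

Distances from R: M:2, N:2, O:3, P:3, Q:1, S:1.
The largest is 3 (to O and P), so the eccentricity of R is 3.

3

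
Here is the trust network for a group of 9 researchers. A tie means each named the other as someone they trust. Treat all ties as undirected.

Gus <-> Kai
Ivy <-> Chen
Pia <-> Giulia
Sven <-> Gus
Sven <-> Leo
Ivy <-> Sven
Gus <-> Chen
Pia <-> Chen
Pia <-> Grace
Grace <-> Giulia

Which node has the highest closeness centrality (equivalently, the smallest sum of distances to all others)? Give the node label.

Farness (sum of distances to all others) for each node — Chen:14, Giulia:23, Grace:23, Gus:15, Ivy:17, Kai:22, Leo:25, Pia:17, Sven:18.
The smallest farness is 14, for Chen, so Chen has the highest closeness.

Chen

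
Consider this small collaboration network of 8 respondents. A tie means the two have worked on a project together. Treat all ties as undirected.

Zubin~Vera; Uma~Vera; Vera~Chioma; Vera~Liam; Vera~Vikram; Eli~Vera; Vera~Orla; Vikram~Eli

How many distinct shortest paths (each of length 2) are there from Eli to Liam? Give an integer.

The shortest distance is 2, and the only length-2 path is Eli–Vera–Liam. So there is exactly 1 shortest path.

1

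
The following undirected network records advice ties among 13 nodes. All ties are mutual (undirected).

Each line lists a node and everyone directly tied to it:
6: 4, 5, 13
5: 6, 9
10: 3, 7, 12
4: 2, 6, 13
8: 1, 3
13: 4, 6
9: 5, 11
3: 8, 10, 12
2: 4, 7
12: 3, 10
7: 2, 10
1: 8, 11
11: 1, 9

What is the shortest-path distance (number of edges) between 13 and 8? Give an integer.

One shortest route is 13 – 6 – 5 – 9 – 11 – 1 – 8, which uses 6 edges, and at distance 5 from 13 we only reach {1, 3, 12}, which does not include 8. So d(13,8) = 6.

6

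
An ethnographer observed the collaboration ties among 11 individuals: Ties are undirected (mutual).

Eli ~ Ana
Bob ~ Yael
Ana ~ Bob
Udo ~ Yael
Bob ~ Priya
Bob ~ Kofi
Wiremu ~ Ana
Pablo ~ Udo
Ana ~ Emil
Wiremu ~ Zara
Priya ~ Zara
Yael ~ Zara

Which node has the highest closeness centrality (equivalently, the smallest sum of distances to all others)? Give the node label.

Bob

Farness (sum of distances to all others) for each node — Ana:19, Bob:17, Eli:28, Emil:28, Kofi:26, Pablo:35, Priya:23, Udo:26, Wiremu:22, Yael:19, Zara:21.
The smallest farness is 17, for Bob, so Bob has the highest closeness.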